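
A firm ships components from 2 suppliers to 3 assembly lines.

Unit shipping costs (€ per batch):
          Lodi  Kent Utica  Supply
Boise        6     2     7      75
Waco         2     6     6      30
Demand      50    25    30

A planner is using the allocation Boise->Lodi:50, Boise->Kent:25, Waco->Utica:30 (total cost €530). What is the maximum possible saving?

Current plan cost = 50·6 + 25·2 + 30·6 = €530.
Optimal plan:
  Boise->Lodi: 20 batches
  Boise->Kent: 25 batches
  Boise->Utica: 30 batches
  Waco->Lodi: 30 batches
Optimal cost = €440.
Saving = 530 − 440 = €90.

90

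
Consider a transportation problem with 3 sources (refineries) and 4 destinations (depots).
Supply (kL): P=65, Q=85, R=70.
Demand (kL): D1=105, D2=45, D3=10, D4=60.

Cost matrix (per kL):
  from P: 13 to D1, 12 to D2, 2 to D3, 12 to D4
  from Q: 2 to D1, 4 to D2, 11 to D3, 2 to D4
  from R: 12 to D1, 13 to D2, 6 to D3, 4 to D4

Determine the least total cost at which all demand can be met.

An optimal shipping plan:
  P–D1: 10 × 13 = 130
  P–D2: 45 × 12 = 540
  P–D3: 10 × 2 = 20
  Q–D1: 85 × 2 = 170
  R–D1: 10 × 12 = 120
  R–D4: 60 × 4 = 240
Total = 130 + 540 + 20 + 170 + 120 + 240 = 1220.
(Supply check: P ships 65; Q ships 85; R ships 70.)

1220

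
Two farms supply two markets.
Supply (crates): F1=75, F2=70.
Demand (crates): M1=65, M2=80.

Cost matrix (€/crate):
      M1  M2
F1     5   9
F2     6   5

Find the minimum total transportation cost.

Optimal allocation:
  F1->M1: 65 × €5 = €325
  F1->M2: 10 × €9 = €90
  F2->M2: 70 × €5 = €350
Total = 325 + 90 + 350 = €765.
(Supply check: F1 ships 75; F2 ships 70.)

765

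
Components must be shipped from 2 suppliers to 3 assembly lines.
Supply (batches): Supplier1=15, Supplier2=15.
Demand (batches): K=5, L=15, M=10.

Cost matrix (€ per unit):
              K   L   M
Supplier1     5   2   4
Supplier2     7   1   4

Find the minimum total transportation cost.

A cheapest plan:
  Supplier1→K: 5 batches
  Supplier1→M: 10 batches
  Supplier2→L: 15 batches
Total cost = €80.
(Supply check: Supplier1 ships 15; Supplier2 ships 15.)

80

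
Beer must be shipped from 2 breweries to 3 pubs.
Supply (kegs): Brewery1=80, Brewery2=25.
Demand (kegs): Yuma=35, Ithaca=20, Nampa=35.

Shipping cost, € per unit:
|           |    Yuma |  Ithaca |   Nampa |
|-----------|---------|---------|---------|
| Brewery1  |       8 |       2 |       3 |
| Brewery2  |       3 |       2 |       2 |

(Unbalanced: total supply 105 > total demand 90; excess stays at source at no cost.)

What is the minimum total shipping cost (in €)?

300

One minimum-cost allocation:
  Brewery1–Yuma: 10 kegs
  Brewery1–Ithaca: 20 kegs
  Brewery1–Nampa: 35 kegs
  Brewery2–Yuma: 25 kegs
Total cost = €300.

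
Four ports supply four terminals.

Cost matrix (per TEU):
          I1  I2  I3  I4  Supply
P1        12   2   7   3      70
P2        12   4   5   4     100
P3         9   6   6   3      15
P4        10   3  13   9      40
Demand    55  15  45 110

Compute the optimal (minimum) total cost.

A cheapest plan:
  P1→I2: 15 × 2 = 30
  P1→I4: 55 × 3 = 165
  P2→I3: 45 × 5 = 225
  P2→I4: 55 × 4 = 220
  P3→I1: 15 × 9 = 135
  P4→I1: 40 × 10 = 400
Total = 30 + 165 + 225 + 220 + 135 + 400 = 1175.
(Supply check: P1 ships 70; P2 ships 100; P3 ships 15; P4 ships 40.)

1175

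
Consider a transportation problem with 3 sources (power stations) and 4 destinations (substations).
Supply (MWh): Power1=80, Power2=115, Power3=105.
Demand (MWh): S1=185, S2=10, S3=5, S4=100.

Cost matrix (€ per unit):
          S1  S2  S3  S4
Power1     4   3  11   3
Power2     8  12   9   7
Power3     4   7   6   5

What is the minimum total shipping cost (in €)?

1555

An optimal shipping plan:
  Power1->S2: 10 × €3 = €30
  Power1->S4: 70 × €3 = €210
  Power2->S1: 80 × €8 = €640
  Power2->S3: 5 × €9 = €45
  Power2->S4: 30 × €7 = €210
  Power3->S1: 105 × €4 = €420
Total = 30 + 210 + 640 + 45 + 210 + 420 = €1555.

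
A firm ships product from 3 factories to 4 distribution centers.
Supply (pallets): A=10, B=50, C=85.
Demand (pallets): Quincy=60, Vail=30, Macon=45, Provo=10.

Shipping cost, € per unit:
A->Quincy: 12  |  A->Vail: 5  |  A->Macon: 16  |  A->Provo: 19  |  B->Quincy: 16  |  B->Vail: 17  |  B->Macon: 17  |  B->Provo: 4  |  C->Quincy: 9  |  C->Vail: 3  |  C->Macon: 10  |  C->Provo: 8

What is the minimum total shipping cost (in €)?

One minimum-cost allocation:
  A→Vail: 10 × €5 = €50
  B→Quincy: 40 × €16 = €640
  B→Provo: 10 × €4 = €40
  C→Quincy: 20 × €9 = €180
  C→Vail: 20 × €3 = €60
  C→Macon: 45 × €10 = €450
Total = 50 + 640 + 40 + 180 + 60 + 450 = €1420.

1420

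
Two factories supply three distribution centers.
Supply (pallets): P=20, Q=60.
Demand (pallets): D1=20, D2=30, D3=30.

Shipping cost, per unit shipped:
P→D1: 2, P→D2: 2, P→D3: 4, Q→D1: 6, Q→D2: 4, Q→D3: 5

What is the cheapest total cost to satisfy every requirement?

310

One minimum-cost allocation:
  P->D1: 20 × 2 = 40
  Q->D2: 30 × 4 = 120
  Q->D3: 30 × 5 = 150
Total = 40 + 120 + 150 = 310.
(Supply check: P ships 20; Q ships 60.)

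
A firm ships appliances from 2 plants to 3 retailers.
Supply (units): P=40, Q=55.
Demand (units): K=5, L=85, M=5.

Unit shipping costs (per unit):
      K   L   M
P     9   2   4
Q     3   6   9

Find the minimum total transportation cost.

405

An optimal shipping plan:
  P–L: 35 × 2 = 70
  P–M: 5 × 4 = 20
  Q–K: 5 × 3 = 15
  Q–L: 50 × 6 = 300
Total = 70 + 20 + 15 + 300 = 405.
(Supply check: P ships 40; Q ships 55.)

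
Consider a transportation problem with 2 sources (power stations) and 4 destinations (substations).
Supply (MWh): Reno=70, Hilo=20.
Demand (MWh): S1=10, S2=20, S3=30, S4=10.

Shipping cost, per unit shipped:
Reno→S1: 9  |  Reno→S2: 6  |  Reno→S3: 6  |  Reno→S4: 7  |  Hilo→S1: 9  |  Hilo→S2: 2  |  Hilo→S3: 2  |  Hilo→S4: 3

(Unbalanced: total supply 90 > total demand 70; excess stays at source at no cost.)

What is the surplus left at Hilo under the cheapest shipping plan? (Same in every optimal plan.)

Minimum-cost shipments:
  Reno→S1: 10 MWh
  Reno→S2: 10 MWh
  Reno→S3: 30 MWh
  Hilo→S2: 10 MWh
  Hilo→S4: 10 MWh
Total cost = 380.
Hilo ships 20 of its 20, leaving 0.

0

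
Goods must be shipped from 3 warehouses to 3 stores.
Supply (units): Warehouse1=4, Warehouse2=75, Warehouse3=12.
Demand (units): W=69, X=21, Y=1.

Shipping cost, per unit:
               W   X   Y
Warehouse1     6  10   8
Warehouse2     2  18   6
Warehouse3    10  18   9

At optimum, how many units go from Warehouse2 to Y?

Optimal shipments:
  Warehouse1–X: 4 × 10 = 40
  Warehouse2–W: 69 × 2 = 138
  Warehouse2–X: 5 × 18 = 90
  Warehouse2–Y: 1 × 6 = 6
  Warehouse3–X: 12 × 18 = 216
Total cost = 490.
So Warehouse2→Y carries 1 units.

1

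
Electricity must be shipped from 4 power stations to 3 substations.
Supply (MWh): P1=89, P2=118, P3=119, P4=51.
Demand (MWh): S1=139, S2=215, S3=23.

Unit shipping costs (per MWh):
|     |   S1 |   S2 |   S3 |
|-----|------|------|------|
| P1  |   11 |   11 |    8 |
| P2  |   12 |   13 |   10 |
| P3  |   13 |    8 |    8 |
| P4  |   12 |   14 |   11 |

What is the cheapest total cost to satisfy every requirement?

One minimum-cost allocation:
  P1->S2: 89 × 11 = 979
  P2->S1: 88 × 12 = 1056
  P2->S2: 7 × 13 = 91
  P2->S3: 23 × 10 = 230
  P3->S2: 119 × 8 = 952
  P4->S1: 51 × 12 = 612
Total = 979 + 1056 + 91 + 230 + 952 + 612 = 3920.
(Supply check: P1 ships 89; P2 ships 118; P3 ships 119; P4 ships 51.)

3920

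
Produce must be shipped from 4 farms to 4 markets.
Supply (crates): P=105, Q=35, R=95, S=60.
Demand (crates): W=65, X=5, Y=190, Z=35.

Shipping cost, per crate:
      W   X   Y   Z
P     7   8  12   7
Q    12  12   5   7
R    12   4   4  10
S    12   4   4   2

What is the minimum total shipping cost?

1535

One minimum-cost allocation:
  P→W: 65 crates
  P→X: 5 crates
  P→Z: 35 crates
  Q→Y: 35 crates
  R→Y: 95 crates
  S→Y: 60 crates
Total cost = 1535.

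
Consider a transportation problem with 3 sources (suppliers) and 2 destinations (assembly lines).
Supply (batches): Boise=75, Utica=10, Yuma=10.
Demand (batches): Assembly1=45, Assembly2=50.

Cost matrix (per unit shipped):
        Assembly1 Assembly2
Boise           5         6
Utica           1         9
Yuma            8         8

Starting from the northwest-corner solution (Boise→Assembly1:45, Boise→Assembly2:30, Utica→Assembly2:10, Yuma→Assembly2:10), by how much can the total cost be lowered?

Current plan cost = 45·5 + 30·6 + 10·9 + 10·8 = 575.
Optimal plan:
  Boise to Assembly1: 35 × 5 = 175
  Boise to Assembly2: 40 × 6 = 240
  Utica to Assembly1: 10 × 1 = 10
  Yuma to Assembly2: 10 × 8 = 80
Optimal cost = 505.
Saving = 575 − 505 = 70.

70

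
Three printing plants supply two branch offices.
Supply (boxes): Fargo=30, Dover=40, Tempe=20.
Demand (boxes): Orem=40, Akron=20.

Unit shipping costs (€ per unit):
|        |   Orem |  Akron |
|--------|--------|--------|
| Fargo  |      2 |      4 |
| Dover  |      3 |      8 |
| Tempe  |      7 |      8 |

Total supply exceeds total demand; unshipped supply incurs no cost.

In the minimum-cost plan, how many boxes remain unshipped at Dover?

An optimal plan:
  Fargo to Orem: 10 × €2 = €20
  Fargo to Akron: 20 × €4 = €80
  Dover to Orem: 30 × €3 = €90
Total cost = €190.
Dover ships 30 of its 40, leaving 10.

10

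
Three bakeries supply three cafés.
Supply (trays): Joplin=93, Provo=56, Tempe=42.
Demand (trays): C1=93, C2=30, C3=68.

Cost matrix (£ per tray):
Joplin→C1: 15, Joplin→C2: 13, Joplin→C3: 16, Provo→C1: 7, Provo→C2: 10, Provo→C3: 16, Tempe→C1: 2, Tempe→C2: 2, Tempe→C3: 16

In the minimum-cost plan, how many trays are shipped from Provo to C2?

Solving gives:
  Joplin->C2: 25 trays
  Joplin->C3: 68 trays
  Provo->C1: 56 trays
  Tempe->C1: 37 trays
  Tempe->C2: 5 trays
Total cost = £1889.
The route Provo→C2 is not used.

0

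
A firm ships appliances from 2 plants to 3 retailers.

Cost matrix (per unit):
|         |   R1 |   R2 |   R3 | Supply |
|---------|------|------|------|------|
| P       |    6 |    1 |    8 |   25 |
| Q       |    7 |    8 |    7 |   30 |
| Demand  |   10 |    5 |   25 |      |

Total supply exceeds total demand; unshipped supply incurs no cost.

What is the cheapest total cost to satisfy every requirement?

A cheapest plan:
  P->R1: 10 × 6 = 60
  P->R2: 5 × 1 = 5
  Q->R3: 25 × 7 = 175
Total = 60 + 5 + 175 = 240.

240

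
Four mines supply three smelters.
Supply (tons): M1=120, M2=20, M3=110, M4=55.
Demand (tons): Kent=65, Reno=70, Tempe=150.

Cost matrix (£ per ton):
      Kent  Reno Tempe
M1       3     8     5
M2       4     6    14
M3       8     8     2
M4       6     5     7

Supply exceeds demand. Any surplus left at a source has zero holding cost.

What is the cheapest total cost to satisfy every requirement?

One minimum-cost allocation:
  M1→Kent: 65 tons
  M1→Tempe: 40 tons
  M2→Reno: 15 tons
  M3→Tempe: 110 tons
  M4→Reno: 55 tons
Total cost = £980.

980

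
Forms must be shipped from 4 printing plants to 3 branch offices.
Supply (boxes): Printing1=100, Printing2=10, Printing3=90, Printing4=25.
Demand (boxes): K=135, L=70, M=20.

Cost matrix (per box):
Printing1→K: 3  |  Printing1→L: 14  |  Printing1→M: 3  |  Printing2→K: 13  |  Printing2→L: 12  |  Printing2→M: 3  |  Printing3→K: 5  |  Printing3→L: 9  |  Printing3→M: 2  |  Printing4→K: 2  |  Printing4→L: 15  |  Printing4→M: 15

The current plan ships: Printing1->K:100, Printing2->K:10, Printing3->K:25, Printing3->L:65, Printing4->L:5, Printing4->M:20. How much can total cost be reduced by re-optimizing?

Current plan cost = 100·3 + 10·13 + 25·5 + 65·9 + 5·15 + 20·15 = 1515.
Optimal plan:
  Printing1 to K: 100 boxes
  Printing2 to M: 10 boxes
  Printing3 to K: 10 boxes
  Printing3 to L: 70 boxes
  Printing3 to M: 10 boxes
  Printing4 to K: 25 boxes
Optimal cost = 1080.
Saving = 1515 − 1080 = 435.

435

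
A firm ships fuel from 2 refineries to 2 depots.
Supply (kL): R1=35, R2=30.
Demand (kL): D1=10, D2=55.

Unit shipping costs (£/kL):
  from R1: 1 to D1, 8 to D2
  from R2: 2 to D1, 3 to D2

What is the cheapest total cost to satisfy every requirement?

300

A cheapest plan:
  R1–D1: 10 × £1 = £10
  R1–D2: 25 × £8 = £200
  R2–D2: 30 × £3 = £90
Total = 10 + 200 + 90 = £300.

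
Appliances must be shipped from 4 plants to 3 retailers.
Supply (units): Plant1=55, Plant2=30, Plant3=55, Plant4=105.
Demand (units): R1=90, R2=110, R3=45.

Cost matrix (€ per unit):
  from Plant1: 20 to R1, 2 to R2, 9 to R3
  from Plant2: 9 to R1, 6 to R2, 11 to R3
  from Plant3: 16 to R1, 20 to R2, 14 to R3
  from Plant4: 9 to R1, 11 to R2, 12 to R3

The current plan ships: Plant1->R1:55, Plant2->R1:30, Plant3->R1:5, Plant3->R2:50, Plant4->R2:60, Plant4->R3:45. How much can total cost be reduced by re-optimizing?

1575

Current plan cost = 55·20 + 30·9 + 5·16 + 50·20 + 60·11 + 45·12 = €3650.
Optimal plan:
  Plant1→R2: 55 units
  Plant2→R2: 30 units
  Plant3→R1: 10 units
  Plant3→R3: 45 units
  Plant4→R1: 80 units
  Plant4→R2: 25 units
Optimal cost = €2075.
Saving = 3650 − 2075 = €1575.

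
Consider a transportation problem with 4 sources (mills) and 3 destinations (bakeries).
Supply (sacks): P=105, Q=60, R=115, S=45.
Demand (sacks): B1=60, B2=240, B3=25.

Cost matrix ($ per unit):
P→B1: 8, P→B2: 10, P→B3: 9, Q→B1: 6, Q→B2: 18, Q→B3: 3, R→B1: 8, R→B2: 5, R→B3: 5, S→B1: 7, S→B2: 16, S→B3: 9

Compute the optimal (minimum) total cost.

2405

One minimum-cost allocation:
  P->B2: 105 × $10 = $1050
  Q->B1: 35 × $6 = $210
  Q->B3: 25 × $3 = $75
  R->B2: 115 × $5 = $575
  S->B1: 25 × $7 = $175
  S->B2: 20 × $16 = $320
Total = 1050 + 210 + 75 + 575 + 175 + 320 = $2405.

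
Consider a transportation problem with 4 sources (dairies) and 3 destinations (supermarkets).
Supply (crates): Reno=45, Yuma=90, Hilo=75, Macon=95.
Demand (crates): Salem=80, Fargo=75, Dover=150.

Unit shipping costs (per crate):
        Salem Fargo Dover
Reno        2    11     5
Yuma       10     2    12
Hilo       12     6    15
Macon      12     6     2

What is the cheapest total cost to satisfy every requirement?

1630

Optimal allocation:
  Reno->Salem: 5 × 2 = 10
  Reno->Dover: 40 × 5 = 200
  Yuma->Fargo: 75 × 2 = 150
  Yuma->Dover: 15 × 12 = 180
  Hilo->Salem: 75 × 12 = 900
  Macon->Dover: 95 × 2 = 190
Total = 10 + 200 + 150 + 180 + 900 + 190 = 1630.
(Supply check: Reno ships 45; Yuma ships 90; Hilo ships 75; Macon ships 95.)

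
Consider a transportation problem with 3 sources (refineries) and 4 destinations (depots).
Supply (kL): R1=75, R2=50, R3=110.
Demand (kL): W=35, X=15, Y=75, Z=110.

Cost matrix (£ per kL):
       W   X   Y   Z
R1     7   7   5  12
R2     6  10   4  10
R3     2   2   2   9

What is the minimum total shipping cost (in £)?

1515

Optimal allocation:
  R1–Y: 15 kL
  R1–Z: 60 kL
  R2–Z: 50 kL
  R3–W: 35 kL
  R3–X: 15 kL
  R3–Y: 60 kL
Total cost = £1515.
(Supply check: R1 ships 75; R2 ships 50; R3 ships 110.)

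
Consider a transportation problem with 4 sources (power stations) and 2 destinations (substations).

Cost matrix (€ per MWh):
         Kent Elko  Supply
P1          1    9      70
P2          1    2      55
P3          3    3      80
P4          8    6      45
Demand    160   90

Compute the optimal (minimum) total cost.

An optimal shipping plan:
  P1→Kent: 70 × €1 = €70
  P2→Kent: 55 × €1 = €55
  P3→Kent: 35 × €3 = €105
  P3→Elko: 45 × €3 = €135
  P4→Elko: 45 × €6 = €270
Total = 70 + 55 + 105 + 135 + 270 = €635.
(Supply check: P1 ships 70; P2 ships 55; P3 ships 80; P4 ships 45.)

635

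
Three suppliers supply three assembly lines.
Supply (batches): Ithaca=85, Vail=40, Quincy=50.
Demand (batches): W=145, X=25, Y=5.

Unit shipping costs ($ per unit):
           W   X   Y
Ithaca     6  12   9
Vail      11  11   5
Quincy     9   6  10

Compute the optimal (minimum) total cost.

1295

A cheapest plan:
  Ithaca->W: 85 × $6 = $510
  Vail->W: 35 × $11 = $385
  Vail->Y: 5 × $5 = $25
  Quincy->W: 25 × $9 = $225
  Quincy->X: 25 × $6 = $150
Total = 510 + 385 + 25 + 225 + 150 = $1295.
(Supply check: Ithaca ships 85; Vail ships 40; Quincy ships 50.)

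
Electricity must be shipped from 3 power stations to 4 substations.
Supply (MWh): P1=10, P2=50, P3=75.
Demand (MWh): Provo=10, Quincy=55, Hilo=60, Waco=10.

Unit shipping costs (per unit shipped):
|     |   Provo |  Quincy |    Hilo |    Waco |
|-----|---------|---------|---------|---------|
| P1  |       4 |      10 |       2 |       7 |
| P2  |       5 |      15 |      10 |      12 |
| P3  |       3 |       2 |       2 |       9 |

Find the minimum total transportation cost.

A cheapest plan:
  P1–Hilo: 10 MWh
  P2–Provo: 10 MWh
  P2–Hilo: 30 MWh
  P2–Waco: 10 MWh
  P3–Quincy: 55 MWh
  P3–Hilo: 20 MWh
Total cost = 640.
(Supply check: P1 ships 10; P2 ships 50; P3 ships 75.)

640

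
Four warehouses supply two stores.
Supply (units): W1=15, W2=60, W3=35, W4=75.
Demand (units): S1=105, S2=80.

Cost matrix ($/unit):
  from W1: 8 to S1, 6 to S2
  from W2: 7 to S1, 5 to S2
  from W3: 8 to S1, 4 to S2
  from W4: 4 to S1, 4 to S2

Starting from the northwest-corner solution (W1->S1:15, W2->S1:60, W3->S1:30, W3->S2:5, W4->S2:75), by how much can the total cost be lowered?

210

Current plan cost = 15·8 + 60·7 + 30·8 + 5·4 + 75·4 = $1100.
Optimal plan:
  W1→S1: 15 × $8 = $120
  W2→S1: 15 × $7 = $105
  W2→S2: 45 × $5 = $225
  W3→S2: 35 × $4 = $140
  W4→S1: 75 × $4 = $300
Optimal cost = $890.
Saving = 1100 − 890 = $210.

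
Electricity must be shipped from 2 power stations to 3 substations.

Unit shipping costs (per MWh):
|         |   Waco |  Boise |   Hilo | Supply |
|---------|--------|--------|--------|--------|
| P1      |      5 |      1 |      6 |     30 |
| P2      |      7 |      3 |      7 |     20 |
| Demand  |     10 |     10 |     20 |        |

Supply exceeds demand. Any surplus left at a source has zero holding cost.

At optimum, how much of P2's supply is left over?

Minimum-cost shipments:
  P1 to Waco: 10 × 5 = 50
  P1 to Boise: 10 × 1 = 10
  P1 to Hilo: 10 × 6 = 60
  P2 to Hilo: 10 × 7 = 70
Total cost = 190.
P2 ships 10 of its 20, leaving 10.

10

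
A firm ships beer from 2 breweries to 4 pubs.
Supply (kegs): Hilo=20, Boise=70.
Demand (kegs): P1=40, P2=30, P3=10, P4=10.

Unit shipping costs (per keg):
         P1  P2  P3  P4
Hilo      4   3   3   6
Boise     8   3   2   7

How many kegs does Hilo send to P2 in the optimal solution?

0

Optimal shipments:
  Hilo→P1: 20 × 4 = 80
  Boise→P1: 20 × 8 = 160
  Boise→P2: 30 × 3 = 90
  Boise→P3: 10 × 2 = 20
  Boise→P4: 10 × 7 = 70
Total cost = 420.
The route Hilo→P2 is not used.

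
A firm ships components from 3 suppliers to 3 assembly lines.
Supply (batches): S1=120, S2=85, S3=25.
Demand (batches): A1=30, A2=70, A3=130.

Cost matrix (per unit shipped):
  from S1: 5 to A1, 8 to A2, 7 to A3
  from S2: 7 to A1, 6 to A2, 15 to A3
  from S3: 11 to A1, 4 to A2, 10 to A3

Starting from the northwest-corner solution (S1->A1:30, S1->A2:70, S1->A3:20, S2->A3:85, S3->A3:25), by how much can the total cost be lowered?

Current plan cost = 30·5 + 70·8 + 20·7 + 85·15 + 25·10 = 2375.
Optimal plan:
  S1→A3: 120 batches
  S2→A1: 30 batches
  S2→A2: 55 batches
  S3→A2: 15 batches
  S3→A3: 10 batches
Optimal cost = 1540.
Saving = 2375 − 1540 = 835.

835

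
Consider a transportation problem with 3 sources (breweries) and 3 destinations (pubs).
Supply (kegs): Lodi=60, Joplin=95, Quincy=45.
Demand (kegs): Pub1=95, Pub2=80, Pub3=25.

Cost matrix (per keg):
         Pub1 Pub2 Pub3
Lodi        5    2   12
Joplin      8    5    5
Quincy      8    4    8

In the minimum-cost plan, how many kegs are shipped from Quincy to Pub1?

Solving gives:
  Lodi to Pub1: 25 × 5 = 125
  Lodi to Pub2: 35 × 2 = 70
  Joplin to Pub1: 70 × 8 = 560
  Joplin to Pub3: 25 × 5 = 125
  Quincy to Pub2: 45 × 4 = 180
Total cost = 1060.
The route Quincy→Pub1 is not used.

0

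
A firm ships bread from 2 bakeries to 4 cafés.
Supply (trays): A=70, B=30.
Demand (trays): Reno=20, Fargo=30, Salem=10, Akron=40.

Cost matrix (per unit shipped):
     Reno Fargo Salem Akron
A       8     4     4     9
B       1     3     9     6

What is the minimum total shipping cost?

Optimal allocation:
  A to Fargo: 30 trays
  A to Salem: 10 trays
  A to Akron: 30 trays
  B to Reno: 20 trays
  B to Akron: 10 trays
Total cost = 510.

510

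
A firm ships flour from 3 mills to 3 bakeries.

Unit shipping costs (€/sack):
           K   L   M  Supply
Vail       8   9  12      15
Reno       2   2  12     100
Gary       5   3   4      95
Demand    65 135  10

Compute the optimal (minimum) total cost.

615

An optimal shipping plan:
  Vail→K: 15 × €8 = €120
  Reno→K: 50 × €2 = €100
  Reno→L: 50 × €2 = €100
  Gary→L: 85 × €3 = €255
  Gary→M: 10 × €4 = €40
Total = 120 + 100 + 100 + 255 + 40 = €615.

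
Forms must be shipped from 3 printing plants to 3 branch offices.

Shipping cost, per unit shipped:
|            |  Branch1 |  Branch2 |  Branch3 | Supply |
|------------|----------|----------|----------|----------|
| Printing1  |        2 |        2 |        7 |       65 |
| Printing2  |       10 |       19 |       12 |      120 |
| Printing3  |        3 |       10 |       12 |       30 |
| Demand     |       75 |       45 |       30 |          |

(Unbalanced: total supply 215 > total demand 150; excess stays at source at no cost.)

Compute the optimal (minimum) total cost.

Optimal allocation:
  Printing1–Branch1: 20 × 2 = 40
  Printing1–Branch2: 45 × 2 = 90
  Printing2–Branch1: 25 × 10 = 250
  Printing2–Branch3: 30 × 12 = 360
  Printing3–Branch1: 30 × 3 = 90
Total = 40 + 90 + 250 + 360 + 90 = 830.

830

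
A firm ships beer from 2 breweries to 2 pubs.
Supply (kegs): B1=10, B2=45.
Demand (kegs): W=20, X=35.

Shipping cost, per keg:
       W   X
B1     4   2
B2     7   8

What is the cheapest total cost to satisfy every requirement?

One minimum-cost allocation:
  B1 to X: 10 × 2 = 20
  B2 to W: 20 × 7 = 140
  B2 to X: 25 × 8 = 200
Total = 20 + 140 + 200 = 360.

360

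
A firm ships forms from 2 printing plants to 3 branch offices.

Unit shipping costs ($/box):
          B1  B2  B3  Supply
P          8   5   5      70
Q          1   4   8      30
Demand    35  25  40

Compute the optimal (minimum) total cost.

395

One minimum-cost allocation:
  P->B1: 5 × $8 = $40
  P->B2: 25 × $5 = $125
  P->B3: 40 × $5 = $200
  Q->B1: 30 × $1 = $30
Total = 40 + 125 + 200 + 30 = $395.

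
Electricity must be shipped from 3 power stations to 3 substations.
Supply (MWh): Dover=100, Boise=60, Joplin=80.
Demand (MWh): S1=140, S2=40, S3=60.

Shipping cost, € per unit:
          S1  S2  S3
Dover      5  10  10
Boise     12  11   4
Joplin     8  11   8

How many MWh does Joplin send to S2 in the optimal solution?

40

Optimal shipments:
  Dover to S1: 100 MWh
  Boise to S3: 60 MWh
  Joplin to S1: 40 MWh
  Joplin to S2: 40 MWh
Total cost = €1500.
So Joplin→S2 carries 40 MWh.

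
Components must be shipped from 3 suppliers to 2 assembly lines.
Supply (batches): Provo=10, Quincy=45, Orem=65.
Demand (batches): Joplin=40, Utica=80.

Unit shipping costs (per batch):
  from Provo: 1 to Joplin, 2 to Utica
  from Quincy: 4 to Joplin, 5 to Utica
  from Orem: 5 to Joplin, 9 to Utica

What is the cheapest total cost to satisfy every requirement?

A cheapest plan:
  Provo–Utica: 10 × 2 = 20
  Quincy–Utica: 45 × 5 = 225
  Orem–Joplin: 40 × 5 = 200
  Orem–Utica: 25 × 9 = 225
Total = 20 + 225 + 200 + 225 = 670.

670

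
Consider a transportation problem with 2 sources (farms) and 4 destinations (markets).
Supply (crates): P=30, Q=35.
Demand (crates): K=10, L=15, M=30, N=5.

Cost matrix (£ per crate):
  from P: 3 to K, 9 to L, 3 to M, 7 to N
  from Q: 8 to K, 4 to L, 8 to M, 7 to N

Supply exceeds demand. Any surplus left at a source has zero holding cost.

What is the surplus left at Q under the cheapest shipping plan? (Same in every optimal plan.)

An optimal plan:
  P->K: 10 × £3 = £30
  P->M: 20 × £3 = £60
  Q->L: 15 × £4 = £60
  Q->M: 10 × £8 = £80
  Q->N: 5 × £7 = £35
Total cost = £265.
Q ships 30 of its 35, leaving 5.

5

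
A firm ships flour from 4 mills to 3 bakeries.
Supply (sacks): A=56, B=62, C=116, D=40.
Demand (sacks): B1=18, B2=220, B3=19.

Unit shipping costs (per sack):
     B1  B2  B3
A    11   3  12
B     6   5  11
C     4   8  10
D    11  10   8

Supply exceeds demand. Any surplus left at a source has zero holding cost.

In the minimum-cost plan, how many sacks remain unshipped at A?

0

An optimal plan:
  A→B2: 56 × 3 = 168
  B→B2: 62 × 5 = 310
  C→B1: 18 × 4 = 72
  C→B2: 98 × 8 = 784
  D→B2: 4 × 10 = 40
  D→B3: 19 × 8 = 152
Total cost = 1526.
A ships 56 of its 56, leaving 0.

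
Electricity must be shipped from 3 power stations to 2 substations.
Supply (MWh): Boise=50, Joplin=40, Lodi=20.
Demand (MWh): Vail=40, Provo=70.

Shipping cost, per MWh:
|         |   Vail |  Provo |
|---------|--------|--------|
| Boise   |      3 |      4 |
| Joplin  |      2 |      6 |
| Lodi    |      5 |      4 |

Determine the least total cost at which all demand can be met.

One minimum-cost allocation:
  Boise→Provo: 50 × 4 = 200
  Joplin→Vail: 40 × 2 = 80
  Lodi→Provo: 20 × 4 = 80
Total = 200 + 80 + 80 = 360.
(Supply check: Boise ships 50; Joplin ships 40; Lodi ships 20.)

360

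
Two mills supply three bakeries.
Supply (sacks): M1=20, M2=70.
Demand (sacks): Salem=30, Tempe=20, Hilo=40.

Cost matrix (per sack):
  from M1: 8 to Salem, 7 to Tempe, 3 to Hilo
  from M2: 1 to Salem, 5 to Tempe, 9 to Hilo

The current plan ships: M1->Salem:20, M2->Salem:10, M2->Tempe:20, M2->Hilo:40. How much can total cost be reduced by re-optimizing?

Current plan cost = 20·8 + 10·1 + 20·5 + 40·9 = 630.
Optimal plan:
  M1->Hilo: 20 sacks
  M2->Salem: 30 sacks
  M2->Tempe: 20 sacks
  M2->Hilo: 20 sacks
Optimal cost = 370.
Saving = 630 − 370 = 260.

260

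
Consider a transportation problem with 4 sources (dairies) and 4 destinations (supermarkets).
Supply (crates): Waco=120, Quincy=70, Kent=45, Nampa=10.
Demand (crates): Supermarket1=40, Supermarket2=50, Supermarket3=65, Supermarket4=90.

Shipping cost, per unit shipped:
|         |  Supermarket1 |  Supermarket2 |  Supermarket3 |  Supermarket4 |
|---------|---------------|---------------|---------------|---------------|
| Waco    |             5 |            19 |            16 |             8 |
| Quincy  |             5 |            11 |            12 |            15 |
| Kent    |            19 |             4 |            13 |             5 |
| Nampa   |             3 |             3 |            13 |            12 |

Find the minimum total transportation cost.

1875

Optimal allocation:
  Waco->Supermarket1: 35 crates
  Waco->Supermarket4: 85 crates
  Quincy->Supermarket1: 5 crates
  Quincy->Supermarket3: 65 crates
  Kent->Supermarket2: 40 crates
  Kent->Supermarket4: 5 crates
  Nampa->Supermarket2: 10 crates
Total cost = 1875.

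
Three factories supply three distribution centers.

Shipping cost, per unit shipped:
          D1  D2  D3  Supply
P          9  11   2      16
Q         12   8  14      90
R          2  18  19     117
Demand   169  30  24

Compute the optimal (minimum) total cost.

An optimal shipping plan:
  P to D3: 16 × 2 = 32
  Q to D1: 52 × 12 = 624
  Q to D2: 30 × 8 = 240
  Q to D3: 8 × 14 = 112
  R to D1: 117 × 2 = 234
Total = 32 + 624 + 240 + 112 + 234 = 1242.

1242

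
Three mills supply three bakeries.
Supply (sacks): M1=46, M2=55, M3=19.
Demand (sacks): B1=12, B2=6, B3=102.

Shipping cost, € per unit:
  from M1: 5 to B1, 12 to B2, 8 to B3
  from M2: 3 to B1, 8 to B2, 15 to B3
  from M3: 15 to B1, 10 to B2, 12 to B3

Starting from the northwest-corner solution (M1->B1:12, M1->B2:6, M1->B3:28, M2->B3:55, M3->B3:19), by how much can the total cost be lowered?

Current plan cost = 12·5 + 6·12 + 28·8 + 55·15 + 19·12 = €1409.
Optimal plan:
  M1–B3: 46 × €8 = €368
  M2–B1: 12 × €3 = €36
  M2–B2: 6 × €8 = €48
  M2–B3: 37 × €15 = €555
  M3–B3: 19 × €12 = €228
Optimal cost = €1235.
Saving = 1409 − 1235 = €174.

174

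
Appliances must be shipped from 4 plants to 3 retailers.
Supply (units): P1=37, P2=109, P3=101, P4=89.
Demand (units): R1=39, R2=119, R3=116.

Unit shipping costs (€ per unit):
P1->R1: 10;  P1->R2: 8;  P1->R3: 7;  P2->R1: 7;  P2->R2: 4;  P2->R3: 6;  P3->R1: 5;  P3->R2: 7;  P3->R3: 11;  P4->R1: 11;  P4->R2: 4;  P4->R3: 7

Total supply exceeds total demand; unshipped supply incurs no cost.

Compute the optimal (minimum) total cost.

1404

Optimal allocation:
  P1->R3: 37 × €7 = €259
  P2->R2: 30 × €4 = €120
  P2->R3: 79 × €6 = €474
  P3->R1: 39 × €5 = €195
  P4->R2: 89 × €4 = €356
Total = 259 + 120 + 474 + 195 + 356 = €1404.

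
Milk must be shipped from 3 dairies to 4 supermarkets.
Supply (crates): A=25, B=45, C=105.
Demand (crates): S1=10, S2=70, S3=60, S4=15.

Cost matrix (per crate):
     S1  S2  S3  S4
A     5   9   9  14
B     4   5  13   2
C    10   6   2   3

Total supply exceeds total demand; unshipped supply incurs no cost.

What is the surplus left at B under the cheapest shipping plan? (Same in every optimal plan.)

Minimum-cost shipments:
  A->S1: 5 crates
  B->S1: 5 crates
  B->S2: 40 crates
  C->S2: 30 crates
  C->S3: 60 crates
  C->S4: 15 crates
Total cost = 590.
B ships 45 of its 45, leaving 0.

0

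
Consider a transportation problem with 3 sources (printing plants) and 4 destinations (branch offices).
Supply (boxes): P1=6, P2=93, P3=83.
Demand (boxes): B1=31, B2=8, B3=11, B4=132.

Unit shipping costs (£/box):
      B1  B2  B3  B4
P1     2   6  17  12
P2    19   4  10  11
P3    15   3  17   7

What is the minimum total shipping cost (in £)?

1749

Optimal allocation:
  P1->B1: 6 boxes
  P2->B1: 25 boxes
  P2->B2: 8 boxes
  P2->B3: 11 boxes
  P2->B4: 49 boxes
  P3->B4: 83 boxes
Total cost = £1749.
(Supply check: P1 ships 6; P2 ships 93; P3 ships 83.)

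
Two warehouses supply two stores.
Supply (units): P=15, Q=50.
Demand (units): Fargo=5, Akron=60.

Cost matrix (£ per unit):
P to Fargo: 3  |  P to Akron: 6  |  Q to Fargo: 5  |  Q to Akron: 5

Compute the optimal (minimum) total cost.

325

One minimum-cost allocation:
  P->Fargo: 5 × £3 = £15
  P->Akron: 10 × £6 = £60
  Q->Akron: 50 × £5 = £250
Total = 15 + 60 + 250 = £325.
(Supply check: P ships 15; Q ships 50.)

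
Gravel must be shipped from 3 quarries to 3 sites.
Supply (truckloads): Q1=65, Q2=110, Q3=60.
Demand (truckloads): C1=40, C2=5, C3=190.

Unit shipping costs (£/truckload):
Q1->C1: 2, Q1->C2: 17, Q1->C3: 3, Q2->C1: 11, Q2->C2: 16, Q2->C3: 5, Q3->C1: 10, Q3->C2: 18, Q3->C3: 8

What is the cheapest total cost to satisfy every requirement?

A cheapest plan:
  Q1–C1: 40 × £2 = £80
  Q1–C3: 25 × £3 = £75
  Q2–C3: 110 × £5 = £550
  Q3–C2: 5 × £18 = £90
  Q3–C3: 55 × £8 = £440
Total = 80 + 75 + 550 + 90 + 440 = £1235.

1235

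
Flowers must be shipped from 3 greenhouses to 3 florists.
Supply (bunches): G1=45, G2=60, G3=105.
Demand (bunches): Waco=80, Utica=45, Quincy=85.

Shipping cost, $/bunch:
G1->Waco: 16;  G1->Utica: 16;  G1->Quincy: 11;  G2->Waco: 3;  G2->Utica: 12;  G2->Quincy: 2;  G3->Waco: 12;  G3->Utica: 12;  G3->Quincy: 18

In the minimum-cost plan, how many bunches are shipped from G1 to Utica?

Solving gives:
  G1->Quincy: 45 × $11 = $495
  G2->Waco: 20 × $3 = $60
  G2->Quincy: 40 × $2 = $80
  G3->Waco: 60 × $12 = $720
  G3->Utica: 45 × $12 = $540
Total cost = $1895.
The route G1→Utica is not used.

0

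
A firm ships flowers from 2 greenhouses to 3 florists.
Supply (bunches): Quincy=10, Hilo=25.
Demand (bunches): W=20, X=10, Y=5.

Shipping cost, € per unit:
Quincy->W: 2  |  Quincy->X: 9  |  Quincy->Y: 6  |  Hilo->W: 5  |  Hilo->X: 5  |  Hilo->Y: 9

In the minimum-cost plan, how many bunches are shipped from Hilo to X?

Optimal shipments:
  Quincy->W: 10 bunches
  Hilo->W: 10 bunches
  Hilo->X: 10 bunches
  Hilo->Y: 5 bunches
Total cost = €165.
So Hilo→X carries 10 bunches.

10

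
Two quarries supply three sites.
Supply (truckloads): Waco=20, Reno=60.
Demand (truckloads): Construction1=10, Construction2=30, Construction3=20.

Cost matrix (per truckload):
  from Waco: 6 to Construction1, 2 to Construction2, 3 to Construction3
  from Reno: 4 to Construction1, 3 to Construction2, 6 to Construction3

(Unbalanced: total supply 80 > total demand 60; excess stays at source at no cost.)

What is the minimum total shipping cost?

Optimal allocation:
  Waco–Construction3: 20 × 3 = 60
  Reno–Construction1: 10 × 4 = 40
  Reno–Construction2: 30 × 3 = 90
Total = 60 + 40 + 90 = 190.
(Supply check: Waco ships 20; Reno ships 40.)

190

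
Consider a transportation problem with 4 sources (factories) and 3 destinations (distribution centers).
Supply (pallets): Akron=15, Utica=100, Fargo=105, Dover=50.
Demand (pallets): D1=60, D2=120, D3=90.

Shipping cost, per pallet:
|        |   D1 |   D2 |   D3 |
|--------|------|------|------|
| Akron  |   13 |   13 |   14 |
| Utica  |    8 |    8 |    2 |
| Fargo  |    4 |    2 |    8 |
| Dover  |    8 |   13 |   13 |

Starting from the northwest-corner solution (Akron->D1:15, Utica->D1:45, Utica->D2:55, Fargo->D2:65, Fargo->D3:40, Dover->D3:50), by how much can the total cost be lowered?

Current plan cost = 15·13 + 45·8 + 55·8 + 65·2 + 40·8 + 50·13 = 2095.
Optimal plan:
  Akron to D2: 15 pallets
  Utica to D1: 10 pallets
  Utica to D3: 90 pallets
  Fargo to D2: 105 pallets
  Dover to D1: 50 pallets
Optimal cost = 1065.
Saving = 2095 − 1065 = 1030.

1030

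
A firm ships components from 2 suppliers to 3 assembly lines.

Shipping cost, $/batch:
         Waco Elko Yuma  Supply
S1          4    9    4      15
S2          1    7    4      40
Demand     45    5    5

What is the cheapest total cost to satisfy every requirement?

125

Optimal allocation:
  S1–Waco: 5 × $4 = $20
  S1–Elko: 5 × $9 = $45
  S1–Yuma: 5 × $4 = $20
  S2–Waco: 40 × $1 = $40
Total = 20 + 45 + 20 + 40 = $125.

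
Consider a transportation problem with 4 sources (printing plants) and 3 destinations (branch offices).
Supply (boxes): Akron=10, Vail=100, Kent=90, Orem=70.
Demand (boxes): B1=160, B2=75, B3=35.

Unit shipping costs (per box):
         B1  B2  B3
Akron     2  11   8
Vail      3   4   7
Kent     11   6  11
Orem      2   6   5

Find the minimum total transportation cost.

1135

One minimum-cost allocation:
  Akron to B1: 10 × 2 = 20
  Vail to B1: 100 × 3 = 300
  Kent to B2: 75 × 6 = 450
  Kent to B3: 15 × 11 = 165
  Orem to B1: 50 × 2 = 100
  Orem to B3: 20 × 5 = 100
Total = 20 + 300 + 450 + 165 + 100 + 100 = 1135.
(Supply check: Akron ships 10; Vail ships 100; Kent ships 90; Orem ships 70.)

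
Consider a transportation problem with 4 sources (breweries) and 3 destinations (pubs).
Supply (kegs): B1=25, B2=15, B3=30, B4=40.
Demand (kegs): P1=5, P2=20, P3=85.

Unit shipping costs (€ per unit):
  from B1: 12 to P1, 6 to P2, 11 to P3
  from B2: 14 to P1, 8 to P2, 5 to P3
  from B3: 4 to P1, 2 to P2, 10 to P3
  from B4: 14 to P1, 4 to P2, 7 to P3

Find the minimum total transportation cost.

An optimal shipping plan:
  B1–P3: 25 × €11 = €275
  B2–P3: 15 × €5 = €75
  B3–P1: 5 × €4 = €20
  B3–P2: 20 × €2 = €40
  B3–P3: 5 × €10 = €50
  B4–P3: 40 × €7 = €280
Total = 275 + 75 + 20 + 40 + 50 + 280 = €740.

740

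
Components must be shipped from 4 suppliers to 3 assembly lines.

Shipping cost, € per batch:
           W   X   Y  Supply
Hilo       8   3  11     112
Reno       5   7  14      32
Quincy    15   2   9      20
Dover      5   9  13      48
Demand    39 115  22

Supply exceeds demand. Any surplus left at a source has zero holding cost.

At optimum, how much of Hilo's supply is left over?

An optimal plan:
  Hilo to X: 112 × €3 = €336
  Reno to W: 32 × €5 = €160
  Quincy to X: 3 × €2 = €6
  Quincy to Y: 17 × €9 = €153
  Dover to W: 7 × €5 = €35
  Dover to Y: 5 × €13 = €65
Total cost = €755.
Hilo ships 112 of its 112, leaving 0.

0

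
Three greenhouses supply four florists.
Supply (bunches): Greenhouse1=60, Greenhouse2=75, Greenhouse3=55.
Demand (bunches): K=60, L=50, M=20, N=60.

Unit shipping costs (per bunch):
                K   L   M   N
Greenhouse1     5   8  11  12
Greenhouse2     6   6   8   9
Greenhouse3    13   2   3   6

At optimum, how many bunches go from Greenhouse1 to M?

0

The minimum-cost plan:
  Greenhouse1->K: 60 × 5 = 300
  Greenhouse2->L: 15 × 6 = 90
  Greenhouse2->N: 60 × 9 = 540
  Greenhouse3->L: 35 × 2 = 70
  Greenhouse3->M: 20 × 3 = 60
Total cost = 1060.
The route Greenhouse1→M is not used.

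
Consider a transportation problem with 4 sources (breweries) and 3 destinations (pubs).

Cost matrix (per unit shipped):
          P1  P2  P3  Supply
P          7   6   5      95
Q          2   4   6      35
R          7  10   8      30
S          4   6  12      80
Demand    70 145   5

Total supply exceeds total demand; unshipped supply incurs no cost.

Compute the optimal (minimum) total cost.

1135

A cheapest plan:
  P–P2: 95 × 6 = 570
  Q–P2: 35 × 4 = 140
  R–P1: 5 × 7 = 35
  R–P3: 5 × 8 = 40
  S–P1: 65 × 4 = 260
  S–P2: 15 × 6 = 90
Total = 570 + 140 + 35 + 40 + 260 + 90 = 1135.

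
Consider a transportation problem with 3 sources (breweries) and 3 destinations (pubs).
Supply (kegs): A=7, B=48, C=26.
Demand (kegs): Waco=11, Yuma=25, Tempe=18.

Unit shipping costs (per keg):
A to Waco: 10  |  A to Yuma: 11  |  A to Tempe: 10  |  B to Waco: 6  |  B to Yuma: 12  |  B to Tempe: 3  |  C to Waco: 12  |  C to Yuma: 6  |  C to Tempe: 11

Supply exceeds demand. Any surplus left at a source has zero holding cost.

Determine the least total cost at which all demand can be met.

A cheapest plan:
  B->Waco: 11 kegs
  B->Tempe: 18 kegs
  C->Yuma: 25 kegs
Total cost = 270.

270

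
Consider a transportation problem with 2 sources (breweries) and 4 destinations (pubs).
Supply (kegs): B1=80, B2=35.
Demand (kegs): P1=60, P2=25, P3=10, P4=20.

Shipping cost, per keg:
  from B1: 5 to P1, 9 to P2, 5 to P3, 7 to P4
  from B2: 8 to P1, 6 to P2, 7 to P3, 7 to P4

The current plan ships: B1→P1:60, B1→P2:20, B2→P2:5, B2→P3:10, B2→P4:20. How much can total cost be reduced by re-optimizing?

80

Current plan cost = 60·5 + 20·9 + 5·6 + 10·7 + 20·7 = 720.
Optimal plan:
  B1→P1: 60 × 5 = 300
  B1→P3: 10 × 5 = 50
  B1→P4: 10 × 7 = 70
  B2→P2: 25 × 6 = 150
  B2→P4: 10 × 7 = 70
Optimal cost = 640.
Saving = 720 − 640 = 80.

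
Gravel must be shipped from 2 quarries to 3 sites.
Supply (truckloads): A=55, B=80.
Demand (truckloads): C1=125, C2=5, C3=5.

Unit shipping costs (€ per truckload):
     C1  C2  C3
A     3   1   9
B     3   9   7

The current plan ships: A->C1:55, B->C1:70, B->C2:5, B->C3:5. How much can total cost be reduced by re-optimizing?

40

Current plan cost = 55·3 + 70·3 + 5·9 + 5·7 = €455.
Optimal plan:
  A to C1: 50 × €3 = €150
  A to C2: 5 × €1 = €5
  B to C1: 75 × €3 = €225
  B to C3: 5 × €7 = €35
Optimal cost = €415.
Saving = 455 − 415 = €40.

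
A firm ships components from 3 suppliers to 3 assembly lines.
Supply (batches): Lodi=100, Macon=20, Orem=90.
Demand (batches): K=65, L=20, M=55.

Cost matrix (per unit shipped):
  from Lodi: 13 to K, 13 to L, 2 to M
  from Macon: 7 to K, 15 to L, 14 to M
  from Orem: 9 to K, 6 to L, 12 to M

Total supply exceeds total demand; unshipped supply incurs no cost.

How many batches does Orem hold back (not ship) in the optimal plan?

An optimal plan:
  Lodi to M: 55 × 2 = 110
  Macon to K: 20 × 7 = 140
  Orem to K: 45 × 9 = 405
  Orem to L: 20 × 6 = 120
Total cost = 775.
Orem ships 65 of its 90, leaving 25.

25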